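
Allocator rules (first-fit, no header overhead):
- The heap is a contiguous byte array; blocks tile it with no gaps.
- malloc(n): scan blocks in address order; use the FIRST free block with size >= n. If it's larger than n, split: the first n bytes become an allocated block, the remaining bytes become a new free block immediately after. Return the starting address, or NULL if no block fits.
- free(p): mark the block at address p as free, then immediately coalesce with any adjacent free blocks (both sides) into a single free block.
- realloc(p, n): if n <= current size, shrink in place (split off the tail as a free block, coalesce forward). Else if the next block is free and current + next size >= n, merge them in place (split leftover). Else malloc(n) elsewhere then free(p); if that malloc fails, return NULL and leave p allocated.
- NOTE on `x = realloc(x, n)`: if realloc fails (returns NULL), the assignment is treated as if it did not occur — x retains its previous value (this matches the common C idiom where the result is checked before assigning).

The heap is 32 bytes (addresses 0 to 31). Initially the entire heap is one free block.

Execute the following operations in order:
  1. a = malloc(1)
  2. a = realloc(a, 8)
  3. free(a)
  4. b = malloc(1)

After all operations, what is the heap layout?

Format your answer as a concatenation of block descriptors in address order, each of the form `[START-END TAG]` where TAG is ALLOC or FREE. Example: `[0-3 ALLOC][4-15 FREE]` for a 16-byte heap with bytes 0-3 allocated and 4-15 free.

Op 1: a = malloc(1) -> a = 0; heap: [0-0 ALLOC][1-31 FREE]
Op 2: a = realloc(a, 8) -> a = 0; heap: [0-7 ALLOC][8-31 FREE]
Op 3: free(a) -> (freed a); heap: [0-31 FREE]
Op 4: b = malloc(1) -> b = 0; heap: [0-0 ALLOC][1-31 FREE]

Answer: [0-0 ALLOC][1-31 FREE]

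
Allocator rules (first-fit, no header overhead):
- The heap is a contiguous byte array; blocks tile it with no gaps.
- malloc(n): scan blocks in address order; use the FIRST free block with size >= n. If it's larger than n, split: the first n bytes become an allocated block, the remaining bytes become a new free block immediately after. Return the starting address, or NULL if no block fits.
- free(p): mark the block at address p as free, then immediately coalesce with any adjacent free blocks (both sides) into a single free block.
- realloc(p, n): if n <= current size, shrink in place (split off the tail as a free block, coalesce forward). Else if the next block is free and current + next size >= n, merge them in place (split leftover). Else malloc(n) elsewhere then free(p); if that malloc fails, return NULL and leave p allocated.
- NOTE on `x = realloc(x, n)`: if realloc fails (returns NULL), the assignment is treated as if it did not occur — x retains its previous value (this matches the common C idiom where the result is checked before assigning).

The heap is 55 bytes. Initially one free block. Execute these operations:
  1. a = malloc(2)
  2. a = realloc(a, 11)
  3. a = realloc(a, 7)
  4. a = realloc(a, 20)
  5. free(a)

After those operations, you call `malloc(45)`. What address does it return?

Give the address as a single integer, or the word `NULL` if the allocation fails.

Answer: 0

Derivation:
Op 1: a = malloc(2) -> a = 0; heap: [0-1 ALLOC][2-54 FREE]
Op 2: a = realloc(a, 11) -> a = 0; heap: [0-10 ALLOC][11-54 FREE]
Op 3: a = realloc(a, 7) -> a = 0; heap: [0-6 ALLOC][7-54 FREE]
Op 4: a = realloc(a, 20) -> a = 0; heap: [0-19 ALLOC][20-54 FREE]
Op 5: free(a) -> (freed a); heap: [0-54 FREE]
malloc(45): first-fit scan over [0-54 FREE] -> 0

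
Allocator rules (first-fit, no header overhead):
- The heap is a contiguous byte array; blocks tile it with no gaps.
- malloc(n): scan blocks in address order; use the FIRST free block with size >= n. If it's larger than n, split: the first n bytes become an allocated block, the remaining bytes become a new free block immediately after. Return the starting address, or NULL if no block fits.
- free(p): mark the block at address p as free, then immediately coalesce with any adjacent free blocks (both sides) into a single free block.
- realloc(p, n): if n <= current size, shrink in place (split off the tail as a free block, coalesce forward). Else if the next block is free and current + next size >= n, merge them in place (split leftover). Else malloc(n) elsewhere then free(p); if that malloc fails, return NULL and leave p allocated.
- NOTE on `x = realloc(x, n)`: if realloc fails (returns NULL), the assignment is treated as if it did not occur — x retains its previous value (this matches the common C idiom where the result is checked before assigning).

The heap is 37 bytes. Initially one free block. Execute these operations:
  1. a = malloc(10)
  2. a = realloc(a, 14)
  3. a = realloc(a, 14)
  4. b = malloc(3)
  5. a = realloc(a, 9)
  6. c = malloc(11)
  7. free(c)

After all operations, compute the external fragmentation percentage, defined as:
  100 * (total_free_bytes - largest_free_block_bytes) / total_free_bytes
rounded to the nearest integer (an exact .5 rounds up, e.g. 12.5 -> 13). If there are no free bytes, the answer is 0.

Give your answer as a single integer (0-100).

Op 1: a = malloc(10) -> a = 0; heap: [0-9 ALLOC][10-36 FREE]
Op 2: a = realloc(a, 14) -> a = 0; heap: [0-13 ALLOC][14-36 FREE]
Op 3: a = realloc(a, 14) -> a = 0; heap: [0-13 ALLOC][14-36 FREE]
Op 4: b = malloc(3) -> b = 14; heap: [0-13 ALLOC][14-16 ALLOC][17-36 FREE]
Op 5: a = realloc(a, 9) -> a = 0; heap: [0-8 ALLOC][9-13 FREE][14-16 ALLOC][17-36 FREE]
Op 6: c = malloc(11) -> c = 17; heap: [0-8 ALLOC][9-13 FREE][14-16 ALLOC][17-27 ALLOC][28-36 FREE]
Op 7: free(c) -> (freed c); heap: [0-8 ALLOC][9-13 FREE][14-16 ALLOC][17-36 FREE]
Free blocks: [5 20] total_free=25 largest=20 -> 100*(25-20)/25 = 500/25 = 20

Answer: 20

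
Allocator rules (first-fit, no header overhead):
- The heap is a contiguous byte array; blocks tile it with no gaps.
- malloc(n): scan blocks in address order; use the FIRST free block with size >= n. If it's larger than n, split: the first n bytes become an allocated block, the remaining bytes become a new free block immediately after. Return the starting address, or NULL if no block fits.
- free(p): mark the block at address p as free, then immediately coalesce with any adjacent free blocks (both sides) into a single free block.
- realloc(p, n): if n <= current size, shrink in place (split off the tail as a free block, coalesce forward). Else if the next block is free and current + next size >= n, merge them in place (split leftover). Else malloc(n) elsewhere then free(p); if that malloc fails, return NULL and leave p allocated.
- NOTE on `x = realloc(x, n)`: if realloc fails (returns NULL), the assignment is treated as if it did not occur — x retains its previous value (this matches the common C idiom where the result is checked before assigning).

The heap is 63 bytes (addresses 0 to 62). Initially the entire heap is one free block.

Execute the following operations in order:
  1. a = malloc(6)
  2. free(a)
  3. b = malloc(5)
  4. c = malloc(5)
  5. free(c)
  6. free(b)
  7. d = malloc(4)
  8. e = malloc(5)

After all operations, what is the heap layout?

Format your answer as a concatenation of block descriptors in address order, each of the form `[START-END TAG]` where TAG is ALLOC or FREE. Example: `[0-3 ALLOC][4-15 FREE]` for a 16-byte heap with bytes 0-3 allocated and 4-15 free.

Answer: [0-3 ALLOC][4-8 ALLOC][9-62 FREE]

Derivation:
Op 1: a = malloc(6) -> a = 0; heap: [0-5 ALLOC][6-62 FREE]
Op 2: free(a) -> (freed a); heap: [0-62 FREE]
Op 3: b = malloc(5) -> b = 0; heap: [0-4 ALLOC][5-62 FREE]
Op 4: c = malloc(5) -> c = 5; heap: [0-4 ALLOC][5-9 ALLOC][10-62 FREE]
Op 5: free(c) -> (freed c); heap: [0-4 ALLOC][5-62 FREE]
Op 6: free(b) -> (freed b); heap: [0-62 FREE]
Op 7: d = malloc(4) -> d = 0; heap: [0-3 ALLOC][4-62 FREE]
Op 8: e = malloc(5) -> e = 4; heap: [0-3 ALLOC][4-8 ALLOC][9-62 FREE]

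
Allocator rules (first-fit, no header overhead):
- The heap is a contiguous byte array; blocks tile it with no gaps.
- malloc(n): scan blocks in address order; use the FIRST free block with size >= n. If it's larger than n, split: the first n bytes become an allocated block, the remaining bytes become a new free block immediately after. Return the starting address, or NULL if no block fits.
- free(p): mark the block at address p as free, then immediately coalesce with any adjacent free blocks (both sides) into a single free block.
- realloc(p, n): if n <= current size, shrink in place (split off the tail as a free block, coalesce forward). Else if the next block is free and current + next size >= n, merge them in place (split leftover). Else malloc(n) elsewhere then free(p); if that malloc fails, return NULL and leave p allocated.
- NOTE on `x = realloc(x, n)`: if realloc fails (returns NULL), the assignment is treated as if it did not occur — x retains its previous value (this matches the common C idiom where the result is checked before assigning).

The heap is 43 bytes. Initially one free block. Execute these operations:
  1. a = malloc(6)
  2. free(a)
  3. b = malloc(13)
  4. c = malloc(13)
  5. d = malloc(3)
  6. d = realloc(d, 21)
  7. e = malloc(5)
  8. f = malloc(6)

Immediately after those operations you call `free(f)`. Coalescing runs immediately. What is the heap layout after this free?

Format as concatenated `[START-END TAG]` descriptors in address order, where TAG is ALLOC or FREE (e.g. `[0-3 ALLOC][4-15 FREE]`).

Op 1: a = malloc(6) -> a = 0; heap: [0-5 ALLOC][6-42 FREE]
Op 2: free(a) -> (freed a); heap: [0-42 FREE]
Op 3: b = malloc(13) -> b = 0; heap: [0-12 ALLOC][13-42 FREE]
Op 4: c = malloc(13) -> c = 13; heap: [0-12 ALLOC][13-25 ALLOC][26-42 FREE]
Op 5: d = malloc(3) -> d = 26; heap: [0-12 ALLOC][13-25 ALLOC][26-28 ALLOC][29-42 FREE]
Op 6: d = realloc(d, 21) -> NULL (d unchanged); heap: [0-12 ALLOC][13-25 ALLOC][26-28 ALLOC][29-42 FREE]
Op 7: e = malloc(5) -> e = 29; heap: [0-12 ALLOC][13-25 ALLOC][26-28 ALLOC][29-33 ALLOC][34-42 FREE]
Op 8: f = malloc(6) -> f = 34; heap: [0-12 ALLOC][13-25 ALLOC][26-28 ALLOC][29-33 ALLOC][34-39 ALLOC][40-42 FREE]
free(f): f = 34 -> block [34-39 ALLOC]; mark free, coalesce with adjacent free neighbors -> [0-12 ALLOC][13-25 ALLOC][26-28 ALLOC][29-33 ALLOC][34-42 FREE]

Answer: [0-12 ALLOC][13-25 ALLOC][26-28 ALLOC][29-33 ALLOC][34-42 FREE]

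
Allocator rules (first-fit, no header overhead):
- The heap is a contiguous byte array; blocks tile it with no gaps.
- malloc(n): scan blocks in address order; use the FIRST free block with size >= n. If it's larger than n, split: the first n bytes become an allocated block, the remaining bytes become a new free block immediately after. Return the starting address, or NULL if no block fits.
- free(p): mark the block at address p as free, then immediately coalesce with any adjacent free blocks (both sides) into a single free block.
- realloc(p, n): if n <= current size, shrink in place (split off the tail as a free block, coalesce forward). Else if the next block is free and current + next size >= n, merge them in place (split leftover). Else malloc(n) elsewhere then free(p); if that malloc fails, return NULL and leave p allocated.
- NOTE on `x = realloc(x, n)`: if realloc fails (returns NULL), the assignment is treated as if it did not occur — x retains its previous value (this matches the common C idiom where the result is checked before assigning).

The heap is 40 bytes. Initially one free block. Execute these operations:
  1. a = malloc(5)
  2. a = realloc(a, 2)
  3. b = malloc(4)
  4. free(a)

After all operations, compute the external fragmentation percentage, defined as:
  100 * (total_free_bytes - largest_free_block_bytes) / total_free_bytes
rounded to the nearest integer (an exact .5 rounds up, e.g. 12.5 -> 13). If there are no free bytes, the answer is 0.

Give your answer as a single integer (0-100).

Answer: 6

Derivation:
Op 1: a = malloc(5) -> a = 0; heap: [0-4 ALLOC][5-39 FREE]
Op 2: a = realloc(a, 2) -> a = 0; heap: [0-1 ALLOC][2-39 FREE]
Op 3: b = malloc(4) -> b = 2; heap: [0-1 ALLOC][2-5 ALLOC][6-39 FREE]
Op 4: free(a) -> (freed a); heap: [0-1 FREE][2-5 ALLOC][6-39 FREE]
Free blocks: [2 34] total_free=36 largest=34 -> 100*(36-34)/36 = 200/36 ≈ 5.556 -> rounds to 6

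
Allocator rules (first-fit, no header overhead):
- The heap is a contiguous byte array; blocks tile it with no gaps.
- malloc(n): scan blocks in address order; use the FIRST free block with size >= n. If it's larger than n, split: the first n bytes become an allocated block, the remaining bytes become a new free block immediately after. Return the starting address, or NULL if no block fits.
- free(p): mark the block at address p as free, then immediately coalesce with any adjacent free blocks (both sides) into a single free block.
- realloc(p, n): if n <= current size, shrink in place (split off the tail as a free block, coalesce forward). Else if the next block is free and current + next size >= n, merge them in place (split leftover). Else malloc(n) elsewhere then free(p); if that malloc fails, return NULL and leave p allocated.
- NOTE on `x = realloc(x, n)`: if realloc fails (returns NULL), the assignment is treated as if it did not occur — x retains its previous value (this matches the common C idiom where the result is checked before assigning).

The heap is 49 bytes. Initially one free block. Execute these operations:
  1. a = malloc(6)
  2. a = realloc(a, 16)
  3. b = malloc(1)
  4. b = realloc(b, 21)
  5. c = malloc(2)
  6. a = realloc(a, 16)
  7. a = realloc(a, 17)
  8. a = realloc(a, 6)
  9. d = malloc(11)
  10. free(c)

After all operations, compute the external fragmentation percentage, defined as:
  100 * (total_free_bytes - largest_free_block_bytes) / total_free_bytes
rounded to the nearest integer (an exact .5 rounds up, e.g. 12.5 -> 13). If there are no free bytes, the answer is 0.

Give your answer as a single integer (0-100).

Answer: 45

Derivation:
Op 1: a = malloc(6) -> a = 0; heap: [0-5 ALLOC][6-48 FREE]
Op 2: a = realloc(a, 16) -> a = 0; heap: [0-15 ALLOC][16-48 FREE]
Op 3: b = malloc(1) -> b = 16; heap: [0-15 ALLOC][16-16 ALLOC][17-48 FREE]
Op 4: b = realloc(b, 21) -> b = 16; heap: [0-15 ALLOC][16-36 ALLOC][37-48 FREE]
Op 5: c = malloc(2) -> c = 37; heap: [0-15 ALLOC][16-36 ALLOC][37-38 ALLOC][39-48 FREE]
Op 6: a = realloc(a, 16) -> a = 0; heap: [0-15 ALLOC][16-36 ALLOC][37-38 ALLOC][39-48 FREE]
Op 7: a = realloc(a, 17) -> NULL (a unchanged); heap: [0-15 ALLOC][16-36 ALLOC][37-38 ALLOC][39-48 FREE]
Op 8: a = realloc(a, 6) -> a = 0; heap: [0-5 ALLOC][6-15 FREE][16-36 ALLOC][37-38 ALLOC][39-48 FREE]
Op 9: d = malloc(11) -> d = NULL; heap: [0-5 ALLOC][6-15 FREE][16-36 ALLOC][37-38 ALLOC][39-48 FREE]
Op 10: free(c) -> (freed c); heap: [0-5 ALLOC][6-15 FREE][16-36 ALLOC][37-48 FREE]
Free blocks: [10 12] total_free=22 largest=12 -> 100*(22-12)/22 = 1000/22 ≈ 45.455 -> rounds to 45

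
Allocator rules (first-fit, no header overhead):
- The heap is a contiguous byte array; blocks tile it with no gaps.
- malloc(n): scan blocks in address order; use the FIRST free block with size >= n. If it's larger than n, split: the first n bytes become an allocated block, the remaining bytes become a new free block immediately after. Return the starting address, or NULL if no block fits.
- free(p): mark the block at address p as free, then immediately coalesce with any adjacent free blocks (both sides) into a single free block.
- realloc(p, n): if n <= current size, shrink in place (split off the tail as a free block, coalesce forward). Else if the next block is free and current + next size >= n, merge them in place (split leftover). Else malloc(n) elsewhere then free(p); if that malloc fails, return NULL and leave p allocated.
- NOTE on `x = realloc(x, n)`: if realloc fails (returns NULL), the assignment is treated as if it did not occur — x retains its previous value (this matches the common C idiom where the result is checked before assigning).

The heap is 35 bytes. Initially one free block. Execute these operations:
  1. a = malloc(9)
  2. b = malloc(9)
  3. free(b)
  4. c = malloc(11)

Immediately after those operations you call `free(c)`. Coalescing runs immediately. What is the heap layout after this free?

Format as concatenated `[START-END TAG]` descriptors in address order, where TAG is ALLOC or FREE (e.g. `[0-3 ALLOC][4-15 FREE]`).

Op 1: a = malloc(9) -> a = 0; heap: [0-8 ALLOC][9-34 FREE]
Op 2: b = malloc(9) -> b = 9; heap: [0-8 ALLOC][9-17 ALLOC][18-34 FREE]
Op 3: free(b) -> (freed b); heap: [0-8 ALLOC][9-34 FREE]
Op 4: c = malloc(11) -> c = 9; heap: [0-8 ALLOC][9-19 ALLOC][20-34 FREE]
free(c): c = 9 -> block [9-19 ALLOC]; mark free, coalesce with adjacent free neighbors -> [0-8 ALLOC][9-34 FREE]

Answer: [0-8 ALLOC][9-34 FREE]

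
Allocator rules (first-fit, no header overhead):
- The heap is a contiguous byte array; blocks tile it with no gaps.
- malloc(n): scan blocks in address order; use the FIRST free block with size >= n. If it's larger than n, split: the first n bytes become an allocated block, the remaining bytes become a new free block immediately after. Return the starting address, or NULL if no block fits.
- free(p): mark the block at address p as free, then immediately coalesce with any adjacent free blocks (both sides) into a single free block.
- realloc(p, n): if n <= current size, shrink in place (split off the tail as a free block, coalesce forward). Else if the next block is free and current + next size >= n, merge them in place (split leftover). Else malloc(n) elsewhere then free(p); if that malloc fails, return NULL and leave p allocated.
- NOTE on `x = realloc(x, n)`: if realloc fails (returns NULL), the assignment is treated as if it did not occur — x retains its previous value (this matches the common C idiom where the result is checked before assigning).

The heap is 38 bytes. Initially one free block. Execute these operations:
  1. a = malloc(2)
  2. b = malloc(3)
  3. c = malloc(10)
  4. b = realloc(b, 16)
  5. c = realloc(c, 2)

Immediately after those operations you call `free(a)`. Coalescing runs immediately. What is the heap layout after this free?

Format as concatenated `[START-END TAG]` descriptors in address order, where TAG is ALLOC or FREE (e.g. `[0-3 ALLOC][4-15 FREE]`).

Answer: [0-4 FREE][5-6 ALLOC][7-14 FREE][15-30 ALLOC][31-37 FREE]

Derivation:
Op 1: a = malloc(2) -> a = 0; heap: [0-1 ALLOC][2-37 FREE]
Op 2: b = malloc(3) -> b = 2; heap: [0-1 ALLOC][2-4 ALLOC][5-37 FREE]
Op 3: c = malloc(10) -> c = 5; heap: [0-1 ALLOC][2-4 ALLOC][5-14 ALLOC][15-37 FREE]
Op 4: b = realloc(b, 16) -> b = 15; heap: [0-1 ALLOC][2-4 FREE][5-14 ALLOC][15-30 ALLOC][31-37 FREE]
Op 5: c = realloc(c, 2) -> c = 5; heap: [0-1 ALLOC][2-4 FREE][5-6 ALLOC][7-14 FREE][15-30 ALLOC][31-37 FREE]
free(a): a = 0 -> block [0-1 ALLOC]; mark free, coalesce with adjacent free neighbors -> [0-4 FREE][5-6 ALLOC][7-14 FREE][15-30 ALLOC][31-37 FREE]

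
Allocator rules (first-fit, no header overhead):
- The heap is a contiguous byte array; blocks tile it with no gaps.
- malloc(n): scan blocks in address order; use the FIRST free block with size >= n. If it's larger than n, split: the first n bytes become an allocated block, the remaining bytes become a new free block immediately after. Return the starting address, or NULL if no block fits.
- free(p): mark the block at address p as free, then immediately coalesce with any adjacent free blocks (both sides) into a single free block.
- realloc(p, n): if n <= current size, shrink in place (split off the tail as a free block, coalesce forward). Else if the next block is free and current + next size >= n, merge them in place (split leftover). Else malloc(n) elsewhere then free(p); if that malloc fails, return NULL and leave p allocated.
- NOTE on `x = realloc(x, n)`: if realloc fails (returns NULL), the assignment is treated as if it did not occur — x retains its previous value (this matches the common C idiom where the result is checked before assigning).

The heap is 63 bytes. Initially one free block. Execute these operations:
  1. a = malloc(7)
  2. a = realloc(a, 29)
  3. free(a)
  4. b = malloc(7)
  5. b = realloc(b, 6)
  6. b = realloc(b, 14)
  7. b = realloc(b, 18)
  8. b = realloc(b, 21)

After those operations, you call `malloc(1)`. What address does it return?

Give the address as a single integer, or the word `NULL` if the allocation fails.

Op 1: a = malloc(7) -> a = 0; heap: [0-6 ALLOC][7-62 FREE]
Op 2: a = realloc(a, 29) -> a = 0; heap: [0-28 ALLOC][29-62 FREE]
Op 3: free(a) -> (freed a); heap: [0-62 FREE]
Op 4: b = malloc(7) -> b = 0; heap: [0-6 ALLOC][7-62 FREE]
Op 5: b = realloc(b, 6) -> b = 0; heap: [0-5 ALLOC][6-62 FREE]
Op 6: b = realloc(b, 14) -> b = 0; heap: [0-13 ALLOC][14-62 FREE]
Op 7: b = realloc(b, 18) -> b = 0; heap: [0-17 ALLOC][18-62 FREE]
Op 8: b = realloc(b, 21) -> b = 0; heap: [0-20 ALLOC][21-62 FREE]
malloc(1): first-fit scan over [0-20 ALLOC][21-62 FREE] -> 21

Answer: 21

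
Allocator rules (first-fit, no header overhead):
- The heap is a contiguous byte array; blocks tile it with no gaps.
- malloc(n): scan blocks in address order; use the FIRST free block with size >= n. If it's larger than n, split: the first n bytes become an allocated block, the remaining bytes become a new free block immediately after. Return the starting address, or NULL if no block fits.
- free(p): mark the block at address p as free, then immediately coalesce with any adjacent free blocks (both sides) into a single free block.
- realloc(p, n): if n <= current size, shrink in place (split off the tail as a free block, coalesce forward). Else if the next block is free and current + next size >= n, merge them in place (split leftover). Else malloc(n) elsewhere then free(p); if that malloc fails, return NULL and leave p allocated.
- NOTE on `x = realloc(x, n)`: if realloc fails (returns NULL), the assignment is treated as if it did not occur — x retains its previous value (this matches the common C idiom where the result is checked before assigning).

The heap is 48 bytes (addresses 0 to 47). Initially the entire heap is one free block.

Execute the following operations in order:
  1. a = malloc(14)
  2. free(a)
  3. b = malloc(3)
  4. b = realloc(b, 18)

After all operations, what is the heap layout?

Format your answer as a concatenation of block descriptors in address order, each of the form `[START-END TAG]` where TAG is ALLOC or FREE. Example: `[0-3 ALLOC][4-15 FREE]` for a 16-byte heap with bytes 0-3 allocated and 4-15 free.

Op 1: a = malloc(14) -> a = 0; heap: [0-13 ALLOC][14-47 FREE]
Op 2: free(a) -> (freed a); heap: [0-47 FREE]
Op 3: b = malloc(3) -> b = 0; heap: [0-2 ALLOC][3-47 FREE]
Op 4: b = realloc(b, 18) -> b = 0; heap: [0-17 ALLOC][18-47 FREE]

Answer: [0-17 ALLOC][18-47 FREE]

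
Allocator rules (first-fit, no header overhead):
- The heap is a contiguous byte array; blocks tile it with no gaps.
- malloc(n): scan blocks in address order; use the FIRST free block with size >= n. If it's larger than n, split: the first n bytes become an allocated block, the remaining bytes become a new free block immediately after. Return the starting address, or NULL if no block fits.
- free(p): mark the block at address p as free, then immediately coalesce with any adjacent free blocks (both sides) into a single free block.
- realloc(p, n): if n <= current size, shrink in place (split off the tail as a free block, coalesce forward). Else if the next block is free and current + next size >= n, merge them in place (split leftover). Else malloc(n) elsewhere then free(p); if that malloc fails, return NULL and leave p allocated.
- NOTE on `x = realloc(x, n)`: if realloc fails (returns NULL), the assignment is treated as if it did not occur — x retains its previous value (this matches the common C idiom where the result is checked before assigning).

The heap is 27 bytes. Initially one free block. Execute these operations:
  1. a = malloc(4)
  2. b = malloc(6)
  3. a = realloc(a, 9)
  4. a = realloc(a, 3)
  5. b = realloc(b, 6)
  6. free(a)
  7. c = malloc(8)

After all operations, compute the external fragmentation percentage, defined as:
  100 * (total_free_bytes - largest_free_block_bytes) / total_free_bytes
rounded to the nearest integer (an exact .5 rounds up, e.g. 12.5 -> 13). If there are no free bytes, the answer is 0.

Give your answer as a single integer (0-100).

Answer: 31

Derivation:
Op 1: a = malloc(4) -> a = 0; heap: [0-3 ALLOC][4-26 FREE]
Op 2: b = malloc(6) -> b = 4; heap: [0-3 ALLOC][4-9 ALLOC][10-26 FREE]
Op 3: a = realloc(a, 9) -> a = 10; heap: [0-3 FREE][4-9 ALLOC][10-18 ALLOC][19-26 FREE]
Op 4: a = realloc(a, 3) -> a = 10; heap: [0-3 FREE][4-9 ALLOC][10-12 ALLOC][13-26 FREE]
Op 5: b = realloc(b, 6) -> b = 4; heap: [0-3 FREE][4-9 ALLOC][10-12 ALLOC][13-26 FREE]
Op 6: free(a) -> (freed a); heap: [0-3 FREE][4-9 ALLOC][10-26 FREE]
Op 7: c = malloc(8) -> c = 10; heap: [0-3 FREE][4-9 ALLOC][10-17 ALLOC][18-26 FREE]
Free blocks: [4 9] total_free=13 largest=9 -> 100*(13-9)/13 = 400/13 ≈ 30.769 -> rounds to 31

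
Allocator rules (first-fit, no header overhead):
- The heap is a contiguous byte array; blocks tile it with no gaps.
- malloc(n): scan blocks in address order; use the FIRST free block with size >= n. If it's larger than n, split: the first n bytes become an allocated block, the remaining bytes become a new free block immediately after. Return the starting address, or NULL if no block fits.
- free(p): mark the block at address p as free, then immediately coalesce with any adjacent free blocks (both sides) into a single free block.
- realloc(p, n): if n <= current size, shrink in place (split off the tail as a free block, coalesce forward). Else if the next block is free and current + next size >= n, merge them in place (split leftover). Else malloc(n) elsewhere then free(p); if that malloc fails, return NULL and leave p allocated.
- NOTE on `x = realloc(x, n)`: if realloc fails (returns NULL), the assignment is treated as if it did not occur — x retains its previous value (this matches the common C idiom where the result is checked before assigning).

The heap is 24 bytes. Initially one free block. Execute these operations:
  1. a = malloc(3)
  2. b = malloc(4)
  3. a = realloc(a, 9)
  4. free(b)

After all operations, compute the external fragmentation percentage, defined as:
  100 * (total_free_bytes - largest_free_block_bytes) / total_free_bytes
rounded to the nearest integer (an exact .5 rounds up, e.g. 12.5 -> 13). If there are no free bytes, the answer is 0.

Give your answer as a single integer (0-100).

Answer: 47

Derivation:
Op 1: a = malloc(3) -> a = 0; heap: [0-2 ALLOC][3-23 FREE]
Op 2: b = malloc(4) -> b = 3; heap: [0-2 ALLOC][3-6 ALLOC][7-23 FREE]
Op 3: a = realloc(a, 9) -> a = 7; heap: [0-2 FREE][3-6 ALLOC][7-15 ALLOC][16-23 FREE]
Op 4: free(b) -> (freed b); heap: [0-6 FREE][7-15 ALLOC][16-23 FREE]
Free blocks: [7 8] total_free=15 largest=8 -> 100*(15-8)/15 = 700/15 ≈ 46.667 -> rounds to 47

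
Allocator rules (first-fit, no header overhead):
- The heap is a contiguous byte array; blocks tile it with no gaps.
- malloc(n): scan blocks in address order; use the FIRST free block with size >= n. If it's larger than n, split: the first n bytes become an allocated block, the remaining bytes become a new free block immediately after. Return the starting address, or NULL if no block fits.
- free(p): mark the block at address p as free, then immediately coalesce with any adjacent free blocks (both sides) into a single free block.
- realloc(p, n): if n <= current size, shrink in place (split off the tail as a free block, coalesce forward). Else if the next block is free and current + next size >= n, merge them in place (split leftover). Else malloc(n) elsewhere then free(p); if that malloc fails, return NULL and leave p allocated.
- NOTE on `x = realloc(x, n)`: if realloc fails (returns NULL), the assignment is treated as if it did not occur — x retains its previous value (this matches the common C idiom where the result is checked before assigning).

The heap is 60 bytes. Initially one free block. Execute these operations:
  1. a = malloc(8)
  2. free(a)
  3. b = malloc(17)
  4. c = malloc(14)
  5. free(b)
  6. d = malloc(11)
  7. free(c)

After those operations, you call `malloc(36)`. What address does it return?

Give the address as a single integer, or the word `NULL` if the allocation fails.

Op 1: a = malloc(8) -> a = 0; heap: [0-7 ALLOC][8-59 FREE]
Op 2: free(a) -> (freed a); heap: [0-59 FREE]
Op 3: b = malloc(17) -> b = 0; heap: [0-16 ALLOC][17-59 FREE]
Op 4: c = malloc(14) -> c = 17; heap: [0-16 ALLOC][17-30 ALLOC][31-59 FREE]
Op 5: free(b) -> (freed b); heap: [0-16 FREE][17-30 ALLOC][31-59 FREE]
Op 6: d = malloc(11) -> d = 0; heap: [0-10 ALLOC][11-16 FREE][17-30 ALLOC][31-59 FREE]
Op 7: free(c) -> (freed c); heap: [0-10 ALLOC][11-59 FREE]
malloc(36): first-fit scan over [0-10 ALLOC][11-59 FREE] -> 11

Answer: 11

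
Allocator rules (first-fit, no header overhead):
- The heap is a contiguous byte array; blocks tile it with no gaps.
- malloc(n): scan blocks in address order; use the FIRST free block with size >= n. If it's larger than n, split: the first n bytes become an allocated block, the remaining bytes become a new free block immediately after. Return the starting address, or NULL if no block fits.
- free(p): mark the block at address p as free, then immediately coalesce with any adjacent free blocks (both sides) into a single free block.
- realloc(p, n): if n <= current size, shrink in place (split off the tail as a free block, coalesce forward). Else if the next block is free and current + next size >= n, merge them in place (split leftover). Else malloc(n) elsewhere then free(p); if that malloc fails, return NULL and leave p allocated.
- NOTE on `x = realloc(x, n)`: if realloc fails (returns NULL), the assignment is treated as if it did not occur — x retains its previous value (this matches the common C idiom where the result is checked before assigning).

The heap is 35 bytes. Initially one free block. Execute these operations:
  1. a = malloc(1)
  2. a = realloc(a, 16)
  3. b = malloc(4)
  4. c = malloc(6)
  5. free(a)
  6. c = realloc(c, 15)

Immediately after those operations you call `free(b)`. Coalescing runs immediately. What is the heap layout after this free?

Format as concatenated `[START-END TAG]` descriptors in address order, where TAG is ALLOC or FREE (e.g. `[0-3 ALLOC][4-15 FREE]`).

Answer: [0-19 FREE][20-34 ALLOC]

Derivation:
Op 1: a = malloc(1) -> a = 0; heap: [0-0 ALLOC][1-34 FREE]
Op 2: a = realloc(a, 16) -> a = 0; heap: [0-15 ALLOC][16-34 FREE]
Op 3: b = malloc(4) -> b = 16; heap: [0-15 ALLOC][16-19 ALLOC][20-34 FREE]
Op 4: c = malloc(6) -> c = 20; heap: [0-15 ALLOC][16-19 ALLOC][20-25 ALLOC][26-34 FREE]
Op 5: free(a) -> (freed a); heap: [0-15 FREE][16-19 ALLOC][20-25 ALLOC][26-34 FREE]
Op 6: c = realloc(c, 15) -> c = 20; heap: [0-15 FREE][16-19 ALLOC][20-34 ALLOC]
free(b): b = 16 -> block [16-19 ALLOC]; mark free, coalesce with adjacent free neighbors -> [0-19 FREE][20-34 ALLOC]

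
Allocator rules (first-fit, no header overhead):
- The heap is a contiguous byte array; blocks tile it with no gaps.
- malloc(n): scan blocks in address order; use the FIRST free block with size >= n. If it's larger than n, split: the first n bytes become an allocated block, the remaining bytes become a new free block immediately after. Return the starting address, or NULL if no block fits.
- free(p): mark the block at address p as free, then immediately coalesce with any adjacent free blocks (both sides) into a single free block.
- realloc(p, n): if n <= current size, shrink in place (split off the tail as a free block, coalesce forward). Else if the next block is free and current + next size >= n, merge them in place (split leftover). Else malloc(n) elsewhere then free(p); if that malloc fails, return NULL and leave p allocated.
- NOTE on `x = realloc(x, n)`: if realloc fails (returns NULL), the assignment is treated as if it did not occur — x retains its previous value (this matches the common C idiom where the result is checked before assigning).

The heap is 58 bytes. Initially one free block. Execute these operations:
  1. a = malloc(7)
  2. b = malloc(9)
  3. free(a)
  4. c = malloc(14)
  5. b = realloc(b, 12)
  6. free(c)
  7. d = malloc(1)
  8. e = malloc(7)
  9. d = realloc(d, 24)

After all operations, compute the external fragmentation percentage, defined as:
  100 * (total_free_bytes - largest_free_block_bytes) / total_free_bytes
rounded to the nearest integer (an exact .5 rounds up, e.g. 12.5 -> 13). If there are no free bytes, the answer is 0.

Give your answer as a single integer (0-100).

Op 1: a = malloc(7) -> a = 0; heap: [0-6 ALLOC][7-57 FREE]
Op 2: b = malloc(9) -> b = 7; heap: [0-6 ALLOC][7-15 ALLOC][16-57 FREE]
Op 3: free(a) -> (freed a); heap: [0-6 FREE][7-15 ALLOC][16-57 FREE]
Op 4: c = malloc(14) -> c = 16; heap: [0-6 FREE][7-15 ALLOC][16-29 ALLOC][30-57 FREE]
Op 5: b = realloc(b, 12) -> b = 30; heap: [0-15 FREE][16-29 ALLOC][30-41 ALLOC][42-57 FREE]
Op 6: free(c) -> (freed c); heap: [0-29 FREE][30-41 ALLOC][42-57 FREE]
Op 7: d = malloc(1) -> d = 0; heap: [0-0 ALLOC][1-29 FREE][30-41 ALLOC][42-57 FREE]
Op 8: e = malloc(7) -> e = 1; heap: [0-0 ALLOC][1-7 ALLOC][8-29 FREE][30-41 ALLOC][42-57 FREE]
Op 9: d = realloc(d, 24) -> NULL (d unchanged); heap: [0-0 ALLOC][1-7 ALLOC][8-29 FREE][30-41 ALLOC][42-57 FREE]
Free blocks: [22 16] total_free=38 largest=22 -> 100*(38-22)/38 = 1600/38 ≈ 42.105 -> rounds to 42

Answer: 42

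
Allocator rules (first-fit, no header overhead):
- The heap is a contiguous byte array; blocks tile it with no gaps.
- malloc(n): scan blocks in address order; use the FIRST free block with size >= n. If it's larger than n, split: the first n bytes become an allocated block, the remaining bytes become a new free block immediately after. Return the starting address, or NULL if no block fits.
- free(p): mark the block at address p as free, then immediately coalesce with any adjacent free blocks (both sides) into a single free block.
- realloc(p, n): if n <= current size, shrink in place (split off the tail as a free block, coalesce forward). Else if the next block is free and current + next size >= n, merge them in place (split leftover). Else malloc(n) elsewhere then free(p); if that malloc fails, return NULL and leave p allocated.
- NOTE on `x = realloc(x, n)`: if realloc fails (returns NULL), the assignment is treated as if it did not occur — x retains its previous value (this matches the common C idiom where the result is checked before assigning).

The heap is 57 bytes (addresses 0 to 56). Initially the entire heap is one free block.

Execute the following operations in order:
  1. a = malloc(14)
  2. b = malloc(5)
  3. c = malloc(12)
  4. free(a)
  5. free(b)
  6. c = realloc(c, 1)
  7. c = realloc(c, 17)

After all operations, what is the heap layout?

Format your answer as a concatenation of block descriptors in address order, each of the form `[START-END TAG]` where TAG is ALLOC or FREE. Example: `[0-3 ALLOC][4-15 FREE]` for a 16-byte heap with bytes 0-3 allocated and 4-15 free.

Answer: [0-18 FREE][19-35 ALLOC][36-56 FREE]

Derivation:
Op 1: a = malloc(14) -> a = 0; heap: [0-13 ALLOC][14-56 FREE]
Op 2: b = malloc(5) -> b = 14; heap: [0-13 ALLOC][14-18 ALLOC][19-56 FREE]
Op 3: c = malloc(12) -> c = 19; heap: [0-13 ALLOC][14-18 ALLOC][19-30 ALLOC][31-56 FREE]
Op 4: free(a) -> (freed a); heap: [0-13 FREE][14-18 ALLOC][19-30 ALLOC][31-56 FREE]
Op 5: free(b) -> (freed b); heap: [0-18 FREE][19-30 ALLOC][31-56 FREE]
Op 6: c = realloc(c, 1) -> c = 19; heap: [0-18 FREE][19-19 ALLOC][20-56 FREE]
Op 7: c = realloc(c, 17) -> c = 19; heap: [0-18 FREE][19-35 ALLOC][36-56 FREE]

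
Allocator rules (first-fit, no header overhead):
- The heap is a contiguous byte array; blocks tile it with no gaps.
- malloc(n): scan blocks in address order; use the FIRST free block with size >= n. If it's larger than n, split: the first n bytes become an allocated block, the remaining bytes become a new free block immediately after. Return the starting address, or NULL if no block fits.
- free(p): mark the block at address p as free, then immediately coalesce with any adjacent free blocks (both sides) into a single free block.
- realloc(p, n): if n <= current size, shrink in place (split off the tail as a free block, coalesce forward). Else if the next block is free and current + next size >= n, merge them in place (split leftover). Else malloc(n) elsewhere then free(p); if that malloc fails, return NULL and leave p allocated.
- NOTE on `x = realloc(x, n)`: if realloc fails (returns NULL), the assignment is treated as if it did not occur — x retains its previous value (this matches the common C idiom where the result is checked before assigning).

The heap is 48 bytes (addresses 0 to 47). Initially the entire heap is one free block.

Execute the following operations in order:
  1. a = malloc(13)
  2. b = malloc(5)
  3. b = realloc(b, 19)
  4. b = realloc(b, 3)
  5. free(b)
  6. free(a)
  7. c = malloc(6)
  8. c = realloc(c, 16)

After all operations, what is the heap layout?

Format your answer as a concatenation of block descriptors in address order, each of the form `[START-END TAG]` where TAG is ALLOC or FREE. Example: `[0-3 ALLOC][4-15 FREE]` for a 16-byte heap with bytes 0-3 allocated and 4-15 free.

Op 1: a = malloc(13) -> a = 0; heap: [0-12 ALLOC][13-47 FREE]
Op 2: b = malloc(5) -> b = 13; heap: [0-12 ALLOC][13-17 ALLOC][18-47 FREE]
Op 3: b = realloc(b, 19) -> b = 13; heap: [0-12 ALLOC][13-31 ALLOC][32-47 FREE]
Op 4: b = realloc(b, 3) -> b = 13; heap: [0-12 ALLOC][13-15 ALLOC][16-47 FREE]
Op 5: free(b) -> (freed b); heap: [0-12 ALLOC][13-47 FREE]
Op 6: free(a) -> (freed a); heap: [0-47 FREE]
Op 7: c = malloc(6) -> c = 0; heap: [0-5 ALLOC][6-47 FREE]
Op 8: c = realloc(c, 16) -> c = 0; heap: [0-15 ALLOC][16-47 FREE]

Answer: [0-15 ALLOC][16-47 FREE]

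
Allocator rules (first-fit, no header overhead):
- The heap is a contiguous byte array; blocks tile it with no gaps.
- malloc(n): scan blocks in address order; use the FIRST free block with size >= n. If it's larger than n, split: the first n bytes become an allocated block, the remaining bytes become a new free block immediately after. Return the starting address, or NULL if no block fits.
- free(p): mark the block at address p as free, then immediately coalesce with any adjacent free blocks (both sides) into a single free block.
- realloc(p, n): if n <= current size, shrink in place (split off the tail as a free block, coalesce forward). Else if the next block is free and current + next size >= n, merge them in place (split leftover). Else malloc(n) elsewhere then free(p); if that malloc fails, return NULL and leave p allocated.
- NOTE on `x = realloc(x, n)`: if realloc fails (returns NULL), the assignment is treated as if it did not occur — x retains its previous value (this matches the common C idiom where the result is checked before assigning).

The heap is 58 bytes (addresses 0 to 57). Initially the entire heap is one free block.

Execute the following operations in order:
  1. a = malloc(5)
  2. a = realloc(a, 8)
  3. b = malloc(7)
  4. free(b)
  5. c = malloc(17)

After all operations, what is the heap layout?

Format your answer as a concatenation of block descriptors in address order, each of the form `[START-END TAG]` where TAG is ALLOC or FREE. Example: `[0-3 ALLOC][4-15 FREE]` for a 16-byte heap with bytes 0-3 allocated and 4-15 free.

Answer: [0-7 ALLOC][8-24 ALLOC][25-57 FREE]

Derivation:
Op 1: a = malloc(5) -> a = 0; heap: [0-4 ALLOC][5-57 FREE]
Op 2: a = realloc(a, 8) -> a = 0; heap: [0-7 ALLOC][8-57 FREE]
Op 3: b = malloc(7) -> b = 8; heap: [0-7 ALLOC][8-14 ALLOC][15-57 FREE]
Op 4: free(b) -> (freed b); heap: [0-7 ALLOC][8-57 FREE]
Op 5: c = malloc(17) -> c = 8; heap: [0-7 ALLOC][8-24 ALLOC][25-57 FREE]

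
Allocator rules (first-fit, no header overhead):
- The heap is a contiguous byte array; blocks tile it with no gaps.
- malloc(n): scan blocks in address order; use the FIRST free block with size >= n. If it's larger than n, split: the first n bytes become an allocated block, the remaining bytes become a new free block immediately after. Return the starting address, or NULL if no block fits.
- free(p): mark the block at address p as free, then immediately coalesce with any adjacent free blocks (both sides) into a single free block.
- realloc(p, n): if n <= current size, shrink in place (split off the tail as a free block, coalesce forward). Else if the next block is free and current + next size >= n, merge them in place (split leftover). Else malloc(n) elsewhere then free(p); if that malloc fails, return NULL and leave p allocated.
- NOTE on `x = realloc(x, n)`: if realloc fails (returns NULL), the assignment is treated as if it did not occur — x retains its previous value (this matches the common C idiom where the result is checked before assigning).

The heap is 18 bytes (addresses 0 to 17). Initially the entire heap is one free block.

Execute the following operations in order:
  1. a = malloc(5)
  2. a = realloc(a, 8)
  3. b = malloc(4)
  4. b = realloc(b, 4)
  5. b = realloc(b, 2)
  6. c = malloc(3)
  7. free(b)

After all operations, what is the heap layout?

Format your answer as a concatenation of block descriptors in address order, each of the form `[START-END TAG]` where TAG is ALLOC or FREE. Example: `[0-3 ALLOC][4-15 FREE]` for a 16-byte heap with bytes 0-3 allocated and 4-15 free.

Op 1: a = malloc(5) -> a = 0; heap: [0-4 ALLOC][5-17 FREE]
Op 2: a = realloc(a, 8) -> a = 0; heap: [0-7 ALLOC][8-17 FREE]
Op 3: b = malloc(4) -> b = 8; heap: [0-7 ALLOC][8-11 ALLOC][12-17 FREE]
Op 4: b = realloc(b, 4) -> b = 8; heap: [0-7 ALLOC][8-11 ALLOC][12-17 FREE]
Op 5: b = realloc(b, 2) -> b = 8; heap: [0-7 ALLOC][8-9 ALLOC][10-17 FREE]
Op 6: c = malloc(3) -> c = 10; heap: [0-7 ALLOC][8-9 ALLOC][10-12 ALLOC][13-17 FREE]
Op 7: free(b) -> (freed b); heap: [0-7 ALLOC][8-9 FREE][10-12 ALLOC][13-17 FREE]

Answer: [0-7 ALLOC][8-9 FREE][10-12 ALLOC][13-17 FREE]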